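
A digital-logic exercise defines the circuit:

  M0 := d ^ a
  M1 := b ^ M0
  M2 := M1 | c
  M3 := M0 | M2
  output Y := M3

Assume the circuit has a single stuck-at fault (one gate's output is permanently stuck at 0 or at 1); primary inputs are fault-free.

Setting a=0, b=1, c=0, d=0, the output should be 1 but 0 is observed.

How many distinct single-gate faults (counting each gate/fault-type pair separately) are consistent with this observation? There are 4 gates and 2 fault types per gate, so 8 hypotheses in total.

Fault-free: M0=0, M1=1, M2=1, M3=1 → 1. Observed 0.
  M0 stuck-at-0: output 1 ✗
  M0 stuck-at-1: output 1 ✗
  M1 stuck-at-0: output 0 ✓
  M1 stuck-at-1: output 1 ✗
  M2 stuck-at-0: output 0 ✓
  M2 stuck-at-1: output 1 ✗
  M3 stuck-at-0: output 0 ✓
  M3 stuck-at-1: output 1 ✗
Consistent faults: {M1 stuck-at-0, M2 stuck-at-0, M3 stuck-at-0} — 3 in all.

3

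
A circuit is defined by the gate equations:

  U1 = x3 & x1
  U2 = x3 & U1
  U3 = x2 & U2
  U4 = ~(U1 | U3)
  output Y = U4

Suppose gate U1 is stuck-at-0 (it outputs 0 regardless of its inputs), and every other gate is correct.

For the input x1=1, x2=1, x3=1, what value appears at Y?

Propagate with U1 forced: U1=0 [stuck-at-0], U2=0, U3=0, U4=1.
So Y = 1. (Without the fault it would be 0.)

1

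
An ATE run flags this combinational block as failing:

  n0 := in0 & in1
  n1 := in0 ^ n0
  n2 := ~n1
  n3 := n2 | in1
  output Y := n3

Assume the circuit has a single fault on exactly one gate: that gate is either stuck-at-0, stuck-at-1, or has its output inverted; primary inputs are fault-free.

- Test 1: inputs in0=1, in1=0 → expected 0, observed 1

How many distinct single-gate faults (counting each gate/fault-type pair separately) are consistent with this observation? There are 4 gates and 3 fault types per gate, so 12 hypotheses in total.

8

Fault-free: n0=0, n1=1, n2=0, n3=0 → 0. Observed 1.
  n0 stuck-at-0: output 0 ✗
  n0 stuck-at-1: output 1 ✓
  n0 inverted output: output 1 ✓
  n1 stuck-at-0: output 1 ✓
  n1 stuck-at-1: output 0 ✗
  n1 inverted output: output 1 ✓
  n2 stuck-at-0: output 0 ✗
  n2 stuck-at-1: output 1 ✓
  n2 inverted output: output 1 ✓
  n3 stuck-at-0: output 0 ✗
  n3 stuck-at-1: output 1 ✓
  n3 inverted output: output 1 ✓
Consistent faults: {n0 stuck-at-1, n0 inverted output, n1 stuck-at-0, n1 inverted output, n2 stuck-at-1, n2 inverted output, n3 stuck-at-1, n3 inverted output} — 8 in all.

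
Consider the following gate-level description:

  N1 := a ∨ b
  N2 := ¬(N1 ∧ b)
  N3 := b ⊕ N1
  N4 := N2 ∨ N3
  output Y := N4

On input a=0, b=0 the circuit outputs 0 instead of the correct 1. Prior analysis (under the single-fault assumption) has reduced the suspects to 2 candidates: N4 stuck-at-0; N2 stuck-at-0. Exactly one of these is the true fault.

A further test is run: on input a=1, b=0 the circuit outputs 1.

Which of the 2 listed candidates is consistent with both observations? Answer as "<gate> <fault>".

Evaluate each candidate on input a=1, b=0:
  N4 stuck-at-0: N1=1, N2=1, N3=1, N4=0 [stuck-at-0] → 0 — eliminated
  N2 stuck-at-0: N1=1, N2=0 [stuck-at-0], N3=1, N4=1 → 1 — matches
Only N2 stuck-at-0 reproduces the observed 1.

N2 stuck-at-0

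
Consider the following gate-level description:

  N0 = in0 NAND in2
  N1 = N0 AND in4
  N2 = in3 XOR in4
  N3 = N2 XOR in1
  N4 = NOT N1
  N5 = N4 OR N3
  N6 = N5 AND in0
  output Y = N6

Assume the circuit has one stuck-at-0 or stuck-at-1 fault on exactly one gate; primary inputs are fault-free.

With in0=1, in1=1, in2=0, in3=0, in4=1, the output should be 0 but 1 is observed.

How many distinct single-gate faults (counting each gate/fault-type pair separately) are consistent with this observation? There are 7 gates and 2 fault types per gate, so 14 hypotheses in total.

Fault-free: N0=1, N1=1, N2=1, N3=0, N4=0, N5=0, N6=0 → 0. Observed 1.
  N0 stuck-at-0: output 1 ✓
  N0 stuck-at-1: output 0 ✗
  N1 stuck-at-0: output 1 ✓
  N1 stuck-at-1: output 0 ✗
  N2 stuck-at-0: output 1 ✓
  N2 stuck-at-1: output 0 ✗
  N3 stuck-at-0: output 0 ✗
  N3 stuck-at-1: output 1 ✓
  N4 stuck-at-0: output 0 ✗
  N4 stuck-at-1: output 1 ✓
  N5 stuck-at-0: output 0 ✗
  N5 stuck-at-1: output 1 ✓
  N6 stuck-at-0: output 0 ✗
  N6 stuck-at-1: output 1 ✓
Consistent faults: {N0 stuck-at-0, N1 stuck-at-0, N2 stuck-at-0, N3 stuck-at-1, N4 stuck-at-1, N5 stuck-at-1, N6 stuck-at-1} — 7 in all.

7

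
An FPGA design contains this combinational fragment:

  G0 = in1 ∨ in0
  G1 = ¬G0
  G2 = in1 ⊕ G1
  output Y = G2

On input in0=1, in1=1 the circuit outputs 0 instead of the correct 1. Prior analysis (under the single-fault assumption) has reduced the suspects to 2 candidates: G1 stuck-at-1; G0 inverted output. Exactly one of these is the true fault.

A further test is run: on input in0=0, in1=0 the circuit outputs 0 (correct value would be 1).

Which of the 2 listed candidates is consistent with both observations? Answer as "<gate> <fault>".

G0 inverted output

Evaluate each candidate on input in0=0, in1=0:
  G1 stuck-at-1: G0=0, G1=1 [stuck-at-1], G2=1 → 1 — eliminated
  G0 inverted output: G0=1 [inverted output], G1=0, G2=0 → 0 — matches
Only G0 inverted output reproduces the observed 0.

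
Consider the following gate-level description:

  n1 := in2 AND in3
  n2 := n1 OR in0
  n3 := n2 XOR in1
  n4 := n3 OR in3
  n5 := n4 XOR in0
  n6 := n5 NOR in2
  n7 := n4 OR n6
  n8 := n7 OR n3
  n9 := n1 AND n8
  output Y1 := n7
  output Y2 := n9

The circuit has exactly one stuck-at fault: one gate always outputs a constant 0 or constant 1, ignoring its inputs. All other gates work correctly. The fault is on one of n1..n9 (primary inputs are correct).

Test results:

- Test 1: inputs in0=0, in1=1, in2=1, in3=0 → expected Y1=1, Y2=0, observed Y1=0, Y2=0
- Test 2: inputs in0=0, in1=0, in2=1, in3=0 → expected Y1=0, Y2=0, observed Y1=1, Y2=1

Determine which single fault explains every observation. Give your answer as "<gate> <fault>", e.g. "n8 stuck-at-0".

Fault-free values for test 1 (in0=0, in1=1, in2=1, in3=0): n1=0, n2=0, n3=1, n4=1, n5=1, n6=0, n7=1, n8=1, n9=0, giving Y1=1, Y2=0. Observed Y1=0, Y2=0.
Test 1: faults giving observed Y1=0, Y2=0 are {n1 stuck-at-1, n2 stuck-at-1, n3 stuck-at-0, n4 stuck-at-0, n7 stuck-at-0}.
Test 2 (in0=0, in1=0, in2=1, in3=0): fault-free n1=0, n2=0, n3=0, n4=0, n5=0, n6=0, n7=0, n8=0, n9=0 → Y1=0, Y2=0; observed Y1=1, Y2=1. Eliminates n2 stuck-at-1, n3 stuck-at-0, n4 stuck-at-0, n7 stuck-at-0.
Only n1 stuck-at-1 is consistent with every test.

n1 stuck-at-1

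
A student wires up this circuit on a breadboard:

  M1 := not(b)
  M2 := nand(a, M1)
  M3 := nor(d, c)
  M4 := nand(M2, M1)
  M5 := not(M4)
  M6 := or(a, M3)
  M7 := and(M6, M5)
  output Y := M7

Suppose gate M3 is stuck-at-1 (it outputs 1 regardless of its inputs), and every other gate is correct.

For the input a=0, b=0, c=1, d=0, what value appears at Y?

Propagate with M3 forced: M1=1, M2=1, M3=1 [stuck-at-1], M4=0, M5=1, M6=1, M7=1.
So Y = 1. (Without the fault it would be 0.)

1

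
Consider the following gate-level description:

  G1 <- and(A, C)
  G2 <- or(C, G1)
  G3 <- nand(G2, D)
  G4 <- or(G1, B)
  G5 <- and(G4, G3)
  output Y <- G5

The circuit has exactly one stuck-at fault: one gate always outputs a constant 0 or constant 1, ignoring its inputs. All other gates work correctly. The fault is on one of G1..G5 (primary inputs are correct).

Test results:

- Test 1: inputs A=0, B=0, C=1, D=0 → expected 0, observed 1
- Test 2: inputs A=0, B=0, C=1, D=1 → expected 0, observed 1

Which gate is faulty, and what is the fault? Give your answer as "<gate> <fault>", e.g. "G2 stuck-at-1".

Fault-free values for test 1 (A=0, B=0, C=1, D=0): G1=0, G2=1, G3=1, G4=0, G5=0, giving Y=0. Observed 1.
Test 1: faults giving observed 1 are {G1 stuck-at-1, G4 stuck-at-1, G5 stuck-at-1}.
Test 2 (A=0, B=0, C=1, D=1): fault-free G1=0, G2=1, G3=0, G4=0, G5=0 → 0; observed 1. Eliminates G1 stuck-at-1, G4 stuck-at-1.
Only G5 stuck-at-1 is consistent with every test.

G5 stuck-at-1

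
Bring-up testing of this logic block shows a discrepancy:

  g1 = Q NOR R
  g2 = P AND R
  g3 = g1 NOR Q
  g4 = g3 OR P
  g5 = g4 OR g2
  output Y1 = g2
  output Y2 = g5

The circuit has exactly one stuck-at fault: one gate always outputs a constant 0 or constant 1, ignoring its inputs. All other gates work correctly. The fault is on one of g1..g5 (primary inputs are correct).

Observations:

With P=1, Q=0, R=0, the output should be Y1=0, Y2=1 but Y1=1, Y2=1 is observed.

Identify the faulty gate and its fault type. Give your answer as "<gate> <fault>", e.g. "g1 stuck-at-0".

g2 stuck-at-1

Fault-free values for test 1 (P=1, Q=0, R=0): g1=1, g2=0, g3=0, g4=1, g5=1, giving Y1=0, Y2=1. Observed Y1=1, Y2=1.
Test 1: faults giving observed Y1=1, Y2=1 are {g2 stuck-at-1}.
Only g2 stuck-at-1 is consistent with every test.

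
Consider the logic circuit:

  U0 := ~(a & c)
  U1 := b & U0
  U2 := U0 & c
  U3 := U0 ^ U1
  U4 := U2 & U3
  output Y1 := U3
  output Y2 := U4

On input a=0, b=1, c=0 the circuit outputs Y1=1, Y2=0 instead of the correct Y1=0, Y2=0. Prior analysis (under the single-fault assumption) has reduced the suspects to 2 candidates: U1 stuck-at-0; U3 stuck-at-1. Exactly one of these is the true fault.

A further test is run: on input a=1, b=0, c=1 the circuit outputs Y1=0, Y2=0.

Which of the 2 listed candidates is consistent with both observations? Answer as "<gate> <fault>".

Evaluate each candidate on input a=1, b=0, c=1:
  U1 stuck-at-0: U0=0, U1=0 [stuck-at-0], U2=0, U3=0, U4=0 → Y1=0, Y2=0 — matches
  U3 stuck-at-1: U0=0, U1=0, U2=0, U3=1 [stuck-at-1], U4=0 → Y1=1, Y2=0 — eliminated
Only U1 stuck-at-0 reproduces the observed Y1=0, Y2=0.

U1 stuck-at-0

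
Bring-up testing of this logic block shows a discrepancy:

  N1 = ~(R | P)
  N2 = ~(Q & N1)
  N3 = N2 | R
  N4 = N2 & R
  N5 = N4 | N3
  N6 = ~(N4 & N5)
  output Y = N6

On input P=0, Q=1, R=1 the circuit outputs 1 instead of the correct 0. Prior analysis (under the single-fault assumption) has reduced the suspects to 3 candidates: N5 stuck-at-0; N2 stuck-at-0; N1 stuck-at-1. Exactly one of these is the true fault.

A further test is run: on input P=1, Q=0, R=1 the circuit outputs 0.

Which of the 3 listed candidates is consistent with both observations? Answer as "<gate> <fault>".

Evaluate each candidate on input P=1, Q=0, R=1:
  N5 stuck-at-0: N1=0, N2=1, N3=1, N4=1, N5=0 [stuck-at-0], N6=1 → 1 — eliminated
  N2 stuck-at-0: N1=0, N2=0 [stuck-at-0], N3=1, N4=0, N5=1, N6=1 → 1 — eliminated
  N1 stuck-at-1: N1=1 [stuck-at-1], N2=1, N3=1, N4=1, N5=1, N6=0 → 0 — matches
Only N1 stuck-at-1 reproduces the observed 0.

N1 stuck-at-1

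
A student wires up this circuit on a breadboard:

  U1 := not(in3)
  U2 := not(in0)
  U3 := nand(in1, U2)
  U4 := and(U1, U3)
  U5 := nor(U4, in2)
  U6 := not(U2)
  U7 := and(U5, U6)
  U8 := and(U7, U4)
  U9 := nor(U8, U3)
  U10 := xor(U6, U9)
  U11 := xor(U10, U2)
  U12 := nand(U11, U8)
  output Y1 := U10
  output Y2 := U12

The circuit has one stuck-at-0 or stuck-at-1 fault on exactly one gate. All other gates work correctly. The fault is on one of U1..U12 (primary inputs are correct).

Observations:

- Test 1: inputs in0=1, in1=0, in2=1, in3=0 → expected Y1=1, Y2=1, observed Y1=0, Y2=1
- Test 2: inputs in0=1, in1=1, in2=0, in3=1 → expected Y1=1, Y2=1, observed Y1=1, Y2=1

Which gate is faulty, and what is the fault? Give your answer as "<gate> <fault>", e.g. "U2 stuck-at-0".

U2 stuck-at-1

Fault-free values for test 1 (in0=1, in1=0, in2=1, in3=0): U1=1, U2=0, U3=1, U4=1, U5=0, U6=1, U7=0, U8=0, U9=0, U10=1, U11=1, U12=1, giving Y1=1, Y2=1. Observed Y1=0, Y2=1.
Test 1: faults giving observed Y1=0, Y2=1 are {U2 stuck-at-1, U3 stuck-at-0, U6 stuck-at-0, U9 stuck-at-1, U10 stuck-at-0}.
Test 2 (in0=1, in1=1, in2=0, in3=1): fault-free U1=0, U2=0, U3=1, U4=0, U5=1, U6=1, U7=1, U8=0, U9=0, U10=1, U11=1, U12=1 → Y1=1, Y2=1; observed Y1=1, Y2=1. Eliminates U3 stuck-at-0, U6 stuck-at-0, U9 stuck-at-1, U10 stuck-at-0.
Only U2 stuck-at-1 is consistent with every test.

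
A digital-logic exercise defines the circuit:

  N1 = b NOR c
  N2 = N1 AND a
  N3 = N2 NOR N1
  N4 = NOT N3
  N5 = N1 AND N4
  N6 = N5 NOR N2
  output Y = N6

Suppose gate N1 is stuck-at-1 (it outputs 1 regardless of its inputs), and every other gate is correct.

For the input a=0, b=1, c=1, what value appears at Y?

Propagate with N1 forced: N1=1 [stuck-at-1], N2=0, N3=0, N4=1, N5=1, N6=0.
So Y = 0. (Without the fault it would be 1.)

0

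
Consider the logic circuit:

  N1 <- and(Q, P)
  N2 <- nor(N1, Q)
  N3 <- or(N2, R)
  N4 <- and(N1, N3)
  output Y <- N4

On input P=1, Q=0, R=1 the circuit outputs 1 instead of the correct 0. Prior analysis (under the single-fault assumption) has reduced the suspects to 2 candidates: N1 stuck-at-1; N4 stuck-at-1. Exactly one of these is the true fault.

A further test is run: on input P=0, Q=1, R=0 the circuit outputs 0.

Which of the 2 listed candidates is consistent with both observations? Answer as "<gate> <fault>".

N1 stuck-at-1

Evaluate each candidate on input P=0, Q=1, R=0:
  N1 stuck-at-1: N1=1 [stuck-at-1], N2=0, N3=0, N4=0 → 0 — matches
  N4 stuck-at-1: N1=0, N2=0, N3=0, N4=1 [stuck-at-1] → 1 — eliminated
Only N1 stuck-at-1 reproduces the observed 0.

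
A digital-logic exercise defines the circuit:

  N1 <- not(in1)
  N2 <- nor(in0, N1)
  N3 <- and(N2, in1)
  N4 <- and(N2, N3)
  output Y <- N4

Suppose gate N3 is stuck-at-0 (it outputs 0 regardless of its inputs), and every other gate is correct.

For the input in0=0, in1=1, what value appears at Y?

Propagate with N3 forced: N1=0, N2=1, N3=0 [stuck-at-0], N4=0.
So Y = 0. (Without the fault it would be 1.)

0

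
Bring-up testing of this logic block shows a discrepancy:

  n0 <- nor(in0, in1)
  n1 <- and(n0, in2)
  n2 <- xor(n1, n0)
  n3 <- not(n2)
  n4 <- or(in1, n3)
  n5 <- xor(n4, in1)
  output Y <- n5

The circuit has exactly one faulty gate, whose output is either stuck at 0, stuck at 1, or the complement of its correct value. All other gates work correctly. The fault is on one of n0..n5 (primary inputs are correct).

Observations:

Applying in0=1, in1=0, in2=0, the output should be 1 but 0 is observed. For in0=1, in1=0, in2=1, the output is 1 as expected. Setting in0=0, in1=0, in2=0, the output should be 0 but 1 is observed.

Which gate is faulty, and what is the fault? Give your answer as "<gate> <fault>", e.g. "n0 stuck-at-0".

n0 inverted output

Fault-free values for test 1 (in0=1, in1=0, in2=0): n0=0, n1=0, n2=0, n3=1, n4=1, n5=1, giving Y=1. Observed 0.
Test 1: faults giving observed 0 are {n0 stuck-at-1, n0 inverted output, n1 stuck-at-1, n1 inverted output, n2 stuck-at-1, n2 inverted output, n3 stuck-at-0, n3 inverted output, n4 stuck-at-0, n4 inverted output, n5 stuck-at-0, n5 inverted output}.
Test 2 (in0=1, in1=0, in2=1): fault-free n0=0, n1=0, n2=0, n3=1, n4=1, n5=1 → 1; observed 1. Eliminates n1 stuck-at-1, n1 inverted output, n2 stuck-at-1, n2 inverted output, n3 stuck-at-0, n3 inverted output, n4 stuck-at-0, n4 inverted output, n5 stuck-at-0, n5 inverted output.
Test 3 (in0=0, in1=0, in2=0): fault-free n0=1, n1=0, n2=1, n3=0, n4=0, n5=0 → 0; observed 1. Eliminates n0 stuck-at-1.
Only n0 inverted output is consistent with every test.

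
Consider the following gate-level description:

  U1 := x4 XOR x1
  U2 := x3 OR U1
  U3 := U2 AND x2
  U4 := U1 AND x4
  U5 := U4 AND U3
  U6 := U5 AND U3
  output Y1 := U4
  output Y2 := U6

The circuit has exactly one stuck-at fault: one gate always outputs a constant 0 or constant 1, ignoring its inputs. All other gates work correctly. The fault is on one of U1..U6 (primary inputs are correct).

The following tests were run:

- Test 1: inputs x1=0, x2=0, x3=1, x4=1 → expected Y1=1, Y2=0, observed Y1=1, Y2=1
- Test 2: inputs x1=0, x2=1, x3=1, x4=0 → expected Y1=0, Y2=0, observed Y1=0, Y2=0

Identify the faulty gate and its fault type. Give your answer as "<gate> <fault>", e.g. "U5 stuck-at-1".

Fault-free values for test 1 (x1=0, x2=0, x3=1, x4=1): U1=1, U2=1, U3=0, U4=1, U5=0, U6=0, giving Y1=1, Y2=0. Observed Y1=1, Y2=1.
Test 1: faults giving observed Y1=1, Y2=1 are {U3 stuck-at-1, U6 stuck-at-1}.
Test 2 (x1=0, x2=1, x3=1, x4=0): fault-free U1=0, U2=1, U3=1, U4=0, U5=0, U6=0 → Y1=0, Y2=0; observed Y1=0, Y2=0. Eliminates U6 stuck-at-1.
Only U3 stuck-at-1 is consistent with every test.

U3 stuck-at-1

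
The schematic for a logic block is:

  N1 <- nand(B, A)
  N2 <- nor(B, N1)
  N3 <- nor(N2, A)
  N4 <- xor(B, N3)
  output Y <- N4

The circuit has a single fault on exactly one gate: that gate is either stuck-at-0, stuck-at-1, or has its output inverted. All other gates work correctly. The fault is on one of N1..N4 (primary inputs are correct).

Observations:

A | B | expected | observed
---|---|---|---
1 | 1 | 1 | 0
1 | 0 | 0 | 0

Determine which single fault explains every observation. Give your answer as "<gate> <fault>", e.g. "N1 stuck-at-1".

N4 stuck-at-0

Fault-free values for test 1 (A=1, B=1): N1=0, N2=0, N3=0, N4=1, giving Y=1. Observed 0.
Test 1: faults giving observed 0 are {N3 stuck-at-1, N3 inverted output, N4 stuck-at-0, N4 inverted output}.
Test 2 (A=1, B=0): fault-free N1=1, N2=0, N3=0, N4=0 → 0; observed 0. Eliminates N3 stuck-at-1, N3 inverted output, N4 inverted output.
Only N4 stuck-at-0 is consistent with every test.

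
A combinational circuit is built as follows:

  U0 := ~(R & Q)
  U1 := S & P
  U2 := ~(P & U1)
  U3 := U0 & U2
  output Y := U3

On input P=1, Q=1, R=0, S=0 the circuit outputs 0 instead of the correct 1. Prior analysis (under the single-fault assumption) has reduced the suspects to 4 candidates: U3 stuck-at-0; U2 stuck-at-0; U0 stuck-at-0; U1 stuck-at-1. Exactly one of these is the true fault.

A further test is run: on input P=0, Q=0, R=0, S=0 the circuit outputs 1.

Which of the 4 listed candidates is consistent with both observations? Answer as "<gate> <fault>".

U1 stuck-at-1

Evaluate each candidate on input P=0, Q=0, R=0, S=0:
  U3 stuck-at-0: U0=1, U1=0, U2=1, U3=0 [stuck-at-0] → 0 — eliminated
  U2 stuck-at-0: U0=1, U1=0, U2=0 [stuck-at-0], U3=0 → 0 — eliminated
  U0 stuck-at-0: U0=0 [stuck-at-0], U1=0, U2=1, U3=0 → 0 — eliminated
  U1 stuck-at-1: U0=1, U1=1 [stuck-at-1], U2=1, U3=1 → 1 — matches
Only U1 stuck-at-1 reproduces the observed 1.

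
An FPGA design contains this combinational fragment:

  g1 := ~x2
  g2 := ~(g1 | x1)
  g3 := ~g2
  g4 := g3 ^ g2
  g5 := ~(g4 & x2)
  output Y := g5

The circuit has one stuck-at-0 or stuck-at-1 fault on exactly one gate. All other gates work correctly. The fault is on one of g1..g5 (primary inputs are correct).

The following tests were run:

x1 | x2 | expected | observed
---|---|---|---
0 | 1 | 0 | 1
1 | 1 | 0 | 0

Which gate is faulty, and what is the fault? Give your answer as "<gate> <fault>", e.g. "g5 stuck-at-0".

g3 stuck-at-1

Fault-free values for test 1 (x1=0, x2=1): g1=0, g2=1, g3=0, g4=1, g5=0, giving Y=0. Observed 1.
Test 1: faults giving observed 1 are {g3 stuck-at-1, g4 stuck-at-0, g5 stuck-at-1}.
Test 2 (x1=1, x2=1): fault-free g1=0, g2=0, g3=1, g4=1, g5=0 → 0; observed 0. Eliminates g4 stuck-at-0, g5 stuck-at-1.
Only g3 stuck-at-1 is consistent with every test.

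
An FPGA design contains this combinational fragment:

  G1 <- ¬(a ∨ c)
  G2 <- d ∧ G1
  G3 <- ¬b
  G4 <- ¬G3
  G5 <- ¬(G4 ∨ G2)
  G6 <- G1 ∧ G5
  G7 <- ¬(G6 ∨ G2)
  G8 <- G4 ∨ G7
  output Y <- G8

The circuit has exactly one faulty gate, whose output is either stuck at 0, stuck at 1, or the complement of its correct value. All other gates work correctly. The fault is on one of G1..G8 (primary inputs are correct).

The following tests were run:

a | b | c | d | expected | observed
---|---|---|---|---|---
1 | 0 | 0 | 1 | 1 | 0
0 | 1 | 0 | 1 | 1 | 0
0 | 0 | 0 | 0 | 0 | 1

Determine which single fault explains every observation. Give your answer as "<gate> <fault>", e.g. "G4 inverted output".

Fault-free values for test 1 (a=1, b=0, c=0, d=1): G1=0, G2=0, G3=1, G4=0, G5=1, G6=0, G7=1, G8=1, giving Y=1. Observed 0.
Test 1: faults giving observed 0 are {G1 stuck-at-1, G1 inverted output, G2 stuck-at-1, G2 inverted output, G6 stuck-at-1, G6 inverted output, G7 stuck-at-0, G7 inverted output, G8 stuck-at-0, G8 inverted output}.
Test 2 (a=0, b=1, c=0, d=1): fault-free G1=1, G2=1, G3=0, G4=1, G5=0, G6=0, G7=0, G8=1 → 1; observed 0. Eliminates G1 stuck-at-1, G1 inverted output, G2 stuck-at-1, G2 inverted output, G6 stuck-at-1, G6 inverted output, G7 stuck-at-0, G7 inverted output.
Test 3 (a=0, b=0, c=0, d=0): fault-free G1=1, G2=0, G3=1, G4=0, G5=1, G6=1, G7=0, G8=0 → 0; observed 1. Eliminates G8 stuck-at-0.
Only G8 inverted output is consistent with every test.

G8 inverted output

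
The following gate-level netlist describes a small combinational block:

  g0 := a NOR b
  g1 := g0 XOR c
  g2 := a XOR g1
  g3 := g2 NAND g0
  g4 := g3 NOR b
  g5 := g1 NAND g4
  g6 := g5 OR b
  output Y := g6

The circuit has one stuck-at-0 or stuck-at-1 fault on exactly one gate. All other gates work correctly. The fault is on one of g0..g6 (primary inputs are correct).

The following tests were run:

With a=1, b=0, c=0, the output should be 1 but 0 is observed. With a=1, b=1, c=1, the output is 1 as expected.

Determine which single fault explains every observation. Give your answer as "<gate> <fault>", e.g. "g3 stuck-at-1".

g5 stuck-at-0

Fault-free values for test 1 (a=1, b=0, c=0): g0=0, g1=0, g2=1, g3=1, g4=0, g5=1, g6=1, giving Y=1. Observed 0.
Test 1: faults giving observed 0 are {g5 stuck-at-0, g6 stuck-at-0}.
Test 2 (a=1, b=1, c=1): fault-free g0=0, g1=1, g2=0, g3=1, g4=0, g5=1, g6=1 → 1; observed 1. Eliminates g6 stuck-at-0.
Only g5 stuck-at-0 is consistent with every test.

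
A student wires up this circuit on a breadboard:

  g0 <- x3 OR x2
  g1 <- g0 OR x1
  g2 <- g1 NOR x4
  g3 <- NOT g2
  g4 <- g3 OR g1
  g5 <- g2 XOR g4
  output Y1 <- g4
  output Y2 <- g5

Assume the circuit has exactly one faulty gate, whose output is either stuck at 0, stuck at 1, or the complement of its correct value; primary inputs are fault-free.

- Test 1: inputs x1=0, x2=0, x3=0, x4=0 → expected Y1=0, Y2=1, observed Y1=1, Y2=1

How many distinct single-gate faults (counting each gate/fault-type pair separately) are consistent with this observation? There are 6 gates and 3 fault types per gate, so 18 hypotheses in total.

6

Fault-free: g0=0, g1=0, g2=1, g3=0, g4=0, g5=1 → Y1=0, Y2=1. Observed Y1=1, Y2=1.
  g0: stuck-at-1, inverted output ✓; others ✗
  g1: stuck-at-1, inverted output ✓; others ✗
  g2: stuck-at-0, inverted output ✓; others ✗
  g3: none of the 3 fault types match ✗
  g4: none of the 3 fault types match ✗
  g5: none of the 3 fault types match ✗
Consistent faults: {g0 stuck-at-1, g0 inverted output, g1 stuck-at-1, g1 inverted output, g2 stuck-at-0, g2 inverted output} — 6 in all.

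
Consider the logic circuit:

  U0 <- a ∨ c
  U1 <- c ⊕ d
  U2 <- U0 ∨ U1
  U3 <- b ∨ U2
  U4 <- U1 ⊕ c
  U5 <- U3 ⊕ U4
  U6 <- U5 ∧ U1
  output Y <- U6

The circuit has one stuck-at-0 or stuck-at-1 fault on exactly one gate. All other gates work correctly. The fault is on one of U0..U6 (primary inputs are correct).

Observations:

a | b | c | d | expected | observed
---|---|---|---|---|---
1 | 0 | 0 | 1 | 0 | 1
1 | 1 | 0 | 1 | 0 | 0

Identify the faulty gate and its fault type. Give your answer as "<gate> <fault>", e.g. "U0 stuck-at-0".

Fault-free values for test 1 (a=1, b=0, c=0, d=1): U0=1, U1=1, U2=1, U3=1, U4=1, U5=0, U6=0, giving Y=0. Observed 1.
Test 1: faults giving observed 1 are {U2 stuck-at-0, U3 stuck-at-0, U4 stuck-at-0, U5 stuck-at-1, U6 stuck-at-1}.
Test 2 (a=1, b=1, c=0, d=1): fault-free U0=1, U1=1, U2=1, U3=1, U4=1, U5=0, U6=0 → 0; observed 0. Eliminates U3 stuck-at-0, U4 stuck-at-0, U5 stuck-at-1, U6 stuck-at-1.
Only U2 stuck-at-0 is consistent with every test.

U2 stuck-at-0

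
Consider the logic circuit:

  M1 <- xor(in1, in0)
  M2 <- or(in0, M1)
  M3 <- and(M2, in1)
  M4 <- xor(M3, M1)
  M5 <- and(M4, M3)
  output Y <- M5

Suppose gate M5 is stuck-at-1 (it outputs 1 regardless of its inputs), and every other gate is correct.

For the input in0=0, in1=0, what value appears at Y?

Propagate with M5 forced: M1=0, M2=0, M3=0, M4=0, M5=1 [stuck-at-1].
So Y = 1. (Without the fault it would be 0.)

1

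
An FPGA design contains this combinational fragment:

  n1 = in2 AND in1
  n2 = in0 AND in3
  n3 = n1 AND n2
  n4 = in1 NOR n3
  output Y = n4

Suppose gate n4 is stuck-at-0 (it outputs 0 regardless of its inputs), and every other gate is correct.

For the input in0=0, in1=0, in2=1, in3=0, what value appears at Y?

0

Propagate with n4 forced: n1=0, n2=0, n3=0, n4=0 [stuck-at-0].
So Y = 0. (Without the fault it would be 1.)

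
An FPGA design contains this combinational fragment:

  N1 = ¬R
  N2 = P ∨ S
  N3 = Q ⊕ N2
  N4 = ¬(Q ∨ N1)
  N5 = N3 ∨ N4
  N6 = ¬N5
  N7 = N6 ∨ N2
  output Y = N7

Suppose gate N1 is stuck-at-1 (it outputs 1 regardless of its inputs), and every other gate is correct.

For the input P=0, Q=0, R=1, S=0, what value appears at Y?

1

Propagate with N1 forced: N1=1 [stuck-at-1], N2=0, N3=0, N4=0, N5=0, N6=1, N7=1.
So Y = 1. (Without the fault it would be 0.)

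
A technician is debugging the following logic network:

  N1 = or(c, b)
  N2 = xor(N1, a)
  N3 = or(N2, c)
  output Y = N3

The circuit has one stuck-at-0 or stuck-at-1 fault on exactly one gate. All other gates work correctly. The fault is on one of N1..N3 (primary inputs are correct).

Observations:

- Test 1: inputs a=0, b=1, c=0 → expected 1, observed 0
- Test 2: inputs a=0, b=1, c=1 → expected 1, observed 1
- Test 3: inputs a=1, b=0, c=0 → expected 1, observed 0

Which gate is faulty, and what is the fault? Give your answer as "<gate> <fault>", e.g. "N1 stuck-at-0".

Fault-free values for test 1 (a=0, b=1, c=0): N1=1, N2=1, N3=1, giving Y=1. Observed 0.
Test 1: faults giving observed 0 are {N1 stuck-at-0, N2 stuck-at-0, N3 stuck-at-0}.
Test 2 (a=0, b=1, c=1): fault-free N1=1, N2=1, N3=1 → 1; observed 1. Eliminates N3 stuck-at-0.
Test 3 (a=1, b=0, c=0): fault-free N1=0, N2=1, N3=1 → 1; observed 0. Eliminates N1 stuck-at-0.
Only N2 stuck-at-0 is consistent with every test.

N2 stuck-at-0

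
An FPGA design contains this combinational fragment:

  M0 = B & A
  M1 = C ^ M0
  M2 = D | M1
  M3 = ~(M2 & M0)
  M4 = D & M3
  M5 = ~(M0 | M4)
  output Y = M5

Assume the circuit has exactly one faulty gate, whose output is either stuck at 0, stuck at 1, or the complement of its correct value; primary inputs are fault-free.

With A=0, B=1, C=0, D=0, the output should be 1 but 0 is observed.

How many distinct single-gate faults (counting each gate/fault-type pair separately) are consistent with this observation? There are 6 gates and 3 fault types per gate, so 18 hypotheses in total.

6

Fault-free: M0=0, M1=0, M2=0, M3=1, M4=0, M5=1 → 1. Observed 0.
  M0: stuck-at-1, inverted output ✓; others ✗
  M1: none of the 3 fault types match ✗
  M2: none of the 3 fault types match ✗
  M3: none of the 3 fault types match ✗
  M4: stuck-at-1, inverted output ✓; others ✗
  M5: stuck-at-0, inverted output ✓; others ✗
Consistent faults: {M0 stuck-at-1, M0 inverted output, M4 stuck-at-1, M4 inverted output, M5 stuck-at-0, M5 inverted output} — 6 in all.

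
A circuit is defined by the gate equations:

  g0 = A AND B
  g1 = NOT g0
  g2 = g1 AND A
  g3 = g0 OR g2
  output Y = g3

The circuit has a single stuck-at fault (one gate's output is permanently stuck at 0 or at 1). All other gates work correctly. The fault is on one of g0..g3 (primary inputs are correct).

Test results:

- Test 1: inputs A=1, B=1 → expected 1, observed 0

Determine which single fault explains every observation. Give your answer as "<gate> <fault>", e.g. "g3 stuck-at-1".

g3 stuck-at-0

Fault-free values for test 1 (A=1, B=1): g0=1, g1=0, g2=0, g3=1, giving Y=1. Observed 0.
Test 1: faults giving observed 0 are {g3 stuck-at-0}.
Only g3 stuck-at-0 is consistent with every test.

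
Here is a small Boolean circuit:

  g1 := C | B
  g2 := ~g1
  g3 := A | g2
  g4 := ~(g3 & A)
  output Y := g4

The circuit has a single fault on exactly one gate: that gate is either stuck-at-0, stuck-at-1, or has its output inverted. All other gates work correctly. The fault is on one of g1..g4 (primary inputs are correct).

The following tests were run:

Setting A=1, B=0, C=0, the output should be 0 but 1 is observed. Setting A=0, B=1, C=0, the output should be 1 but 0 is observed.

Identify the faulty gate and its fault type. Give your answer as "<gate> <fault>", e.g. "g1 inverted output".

Fault-free values for test 1 (A=1, B=0, C=0): g1=0, g2=1, g3=1, g4=0, giving Y=0. Observed 1.
Test 1: faults giving observed 1 are {g3 stuck-at-0, g3 inverted output, g4 stuck-at-1, g4 inverted output}.
Test 2 (A=0, B=1, C=0): fault-free g1=1, g2=0, g3=0, g4=1 → 1; observed 0. Eliminates g3 stuck-at-0, g3 inverted output, g4 stuck-at-1.
Only g4 inverted output is consistent with every test.

g4 inverted output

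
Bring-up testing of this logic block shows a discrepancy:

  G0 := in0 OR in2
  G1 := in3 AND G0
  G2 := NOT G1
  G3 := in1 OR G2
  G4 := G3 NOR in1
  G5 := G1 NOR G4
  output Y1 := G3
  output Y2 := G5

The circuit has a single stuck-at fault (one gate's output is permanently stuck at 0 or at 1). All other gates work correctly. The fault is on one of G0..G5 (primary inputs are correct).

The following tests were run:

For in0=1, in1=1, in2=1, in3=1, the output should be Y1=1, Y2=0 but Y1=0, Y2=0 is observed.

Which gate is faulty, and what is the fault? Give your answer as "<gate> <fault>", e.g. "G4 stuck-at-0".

Fault-free values for test 1 (in0=1, in1=1, in2=1, in3=1): G0=1, G1=1, G2=0, G3=1, G4=0, G5=0, giving Y1=1, Y2=0. Observed Y1=0, Y2=0.
Test 1: faults giving observed Y1=0, Y2=0 are {G3 stuck-at-0}.
Only G3 stuck-at-0 is consistent with every test.

G3 stuck-at-0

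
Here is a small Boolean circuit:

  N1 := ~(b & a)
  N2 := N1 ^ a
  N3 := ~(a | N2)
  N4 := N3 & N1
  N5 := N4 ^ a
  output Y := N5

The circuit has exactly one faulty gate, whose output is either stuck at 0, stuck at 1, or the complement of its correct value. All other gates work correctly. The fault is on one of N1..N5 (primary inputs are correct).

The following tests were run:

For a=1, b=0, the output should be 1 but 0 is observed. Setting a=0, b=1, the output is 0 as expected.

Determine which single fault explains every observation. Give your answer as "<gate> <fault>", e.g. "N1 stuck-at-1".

N5 stuck-at-0

Fault-free values for test 1 (a=1, b=0): N1=1, N2=0, N3=0, N4=0, N5=1, giving Y=1. Observed 0.
Test 1: faults giving observed 0 are {N3 stuck-at-1, N3 inverted output, N4 stuck-at-1, N4 inverted output, N5 stuck-at-0, N5 inverted output}.
Test 2 (a=0, b=1): fault-free N1=1, N2=1, N3=0, N4=0, N5=0 → 0; observed 0. Eliminates N3 stuck-at-1, N3 inverted output, N4 stuck-at-1, N4 inverted output, N5 inverted output.
Only N5 stuck-at-0 is consistent with every test.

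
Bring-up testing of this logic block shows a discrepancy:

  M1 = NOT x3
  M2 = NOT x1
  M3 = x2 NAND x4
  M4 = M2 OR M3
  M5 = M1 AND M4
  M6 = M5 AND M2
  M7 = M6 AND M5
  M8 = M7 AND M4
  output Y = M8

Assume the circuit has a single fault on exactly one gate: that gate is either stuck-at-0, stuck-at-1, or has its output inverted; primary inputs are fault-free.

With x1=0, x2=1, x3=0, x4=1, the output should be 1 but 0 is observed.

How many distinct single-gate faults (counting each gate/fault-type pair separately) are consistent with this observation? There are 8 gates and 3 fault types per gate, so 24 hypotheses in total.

14

Fault-free: M1=1, M2=1, M3=0, M4=1, M5=1, M6=1, M7=1, M8=1 → 1. Observed 0.
  M1: stuck-at-0, inverted output ✓; others ✗
  M2: stuck-at-0, inverted output ✓; others ✗
  M3: none of the 3 fault types match ✗
  M4: stuck-at-0, inverted output ✓; others ✗
  M5: stuck-at-0, inverted output ✓; others ✗
  M6: stuck-at-0, inverted output ✓; others ✗
  M7: stuck-at-0, inverted output ✓; others ✗
  M8: stuck-at-0, inverted output ✓; others ✗
Consistent faults: {M1 stuck-at-0, M1 inverted output, M2 stuck-at-0, M2 inverted output, M4 stuck-at-0, M4 inverted output, M5 stuck-at-0, M5 inverted output, M6 stuck-at-0, M6 inverted output, M7 stuck-at-0, M7 inverted output, M8 stuck-at-0, M8 inverted output} — 14 in all.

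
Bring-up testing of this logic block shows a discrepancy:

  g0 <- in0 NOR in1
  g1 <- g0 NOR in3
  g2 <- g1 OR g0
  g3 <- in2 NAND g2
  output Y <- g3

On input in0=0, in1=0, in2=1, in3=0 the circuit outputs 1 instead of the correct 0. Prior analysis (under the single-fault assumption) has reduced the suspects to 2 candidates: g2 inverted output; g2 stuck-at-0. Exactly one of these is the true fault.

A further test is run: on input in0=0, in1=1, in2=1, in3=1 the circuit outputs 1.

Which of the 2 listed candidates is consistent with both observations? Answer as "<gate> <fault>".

Evaluate each candidate on input in0=0, in1=1, in2=1, in3=1:
  g2 inverted output: g0=0, g1=0, g2=1 [inverted output], g3=0 → 0 — eliminated
  g2 stuck-at-0: g0=0, g1=0, g2=0 [stuck-at-0], g3=1 → 1 — matches
Only g2 stuck-at-0 reproduces the observed 1.

g2 stuck-at-0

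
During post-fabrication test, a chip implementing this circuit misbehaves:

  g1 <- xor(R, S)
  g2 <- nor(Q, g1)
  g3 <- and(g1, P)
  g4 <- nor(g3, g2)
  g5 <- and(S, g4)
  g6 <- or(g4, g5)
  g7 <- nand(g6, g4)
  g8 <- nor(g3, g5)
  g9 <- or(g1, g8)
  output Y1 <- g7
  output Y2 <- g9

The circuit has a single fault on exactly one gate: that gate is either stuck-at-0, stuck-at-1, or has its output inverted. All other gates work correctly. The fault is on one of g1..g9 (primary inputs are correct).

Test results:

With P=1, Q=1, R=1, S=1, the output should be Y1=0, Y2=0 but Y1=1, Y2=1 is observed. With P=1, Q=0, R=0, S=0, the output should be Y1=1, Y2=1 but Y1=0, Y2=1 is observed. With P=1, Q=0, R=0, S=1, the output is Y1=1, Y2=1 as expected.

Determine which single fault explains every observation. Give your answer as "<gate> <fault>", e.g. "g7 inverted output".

Fault-free values for test 1 (P=1, Q=1, R=1, S=1): g1=0, g2=0, g3=0, g4=1, g5=1, g6=1, g7=0, g8=0, g9=0, giving Y1=0, Y2=0. Observed Y1=1, Y2=1.
Test 1: faults giving observed Y1=1, Y2=1 are {g1 stuck-at-1, g1 inverted output, g2 stuck-at-1, g2 inverted output, g4 stuck-at-0, g4 inverted output}.
Test 2 (P=1, Q=0, R=0, S=0): fault-free g1=0, g2=1, g3=0, g4=0, g5=0, g6=0, g7=1, g8=1, g9=1 → Y1=1, Y2=1; observed Y1=0, Y2=1. Eliminates g1 stuck-at-1, g1 inverted output, g2 stuck-at-1, g4 stuck-at-0.
Test 3 (P=1, Q=0, R=0, S=1): fault-free g1=1, g2=0, g3=1, g4=0, g5=0, g6=0, g7=1, g8=0, g9=1 → Y1=1, Y2=1; observed Y1=1, Y2=1. Eliminates g4 inverted output.
Only g2 inverted output is consistent with every test.

g2 inverted output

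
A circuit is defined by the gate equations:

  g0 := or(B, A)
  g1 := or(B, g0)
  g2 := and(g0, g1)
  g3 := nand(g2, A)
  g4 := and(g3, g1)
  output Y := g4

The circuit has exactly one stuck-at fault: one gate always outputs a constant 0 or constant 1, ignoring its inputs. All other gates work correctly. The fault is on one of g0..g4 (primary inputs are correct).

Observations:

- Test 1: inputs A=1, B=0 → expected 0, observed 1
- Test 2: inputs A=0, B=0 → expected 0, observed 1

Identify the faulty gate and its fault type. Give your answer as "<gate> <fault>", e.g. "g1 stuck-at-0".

g4 stuck-at-1

Fault-free values for test 1 (A=1, B=0): g0=1, g1=1, g2=1, g3=0, g4=0, giving Y=0. Observed 1.
Test 1: faults giving observed 1 are {g2 stuck-at-0, g3 stuck-at-1, g4 stuck-at-1}.
Test 2 (A=0, B=0): fault-free g0=0, g1=0, g2=0, g3=1, g4=0 → 0; observed 1. Eliminates g2 stuck-at-0, g3 stuck-at-1.
Only g4 stuck-at-1 is consistent with every test.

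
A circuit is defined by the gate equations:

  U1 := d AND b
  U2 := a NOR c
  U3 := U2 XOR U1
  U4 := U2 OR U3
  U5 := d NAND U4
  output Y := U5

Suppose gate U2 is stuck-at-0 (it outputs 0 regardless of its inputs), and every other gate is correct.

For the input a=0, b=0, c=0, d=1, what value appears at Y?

1

Propagate with U2 forced: U1=0, U2=0 [stuck-at-0], U3=0, U4=0, U5=1.
So Y = 1. (Without the fault it would be 0.)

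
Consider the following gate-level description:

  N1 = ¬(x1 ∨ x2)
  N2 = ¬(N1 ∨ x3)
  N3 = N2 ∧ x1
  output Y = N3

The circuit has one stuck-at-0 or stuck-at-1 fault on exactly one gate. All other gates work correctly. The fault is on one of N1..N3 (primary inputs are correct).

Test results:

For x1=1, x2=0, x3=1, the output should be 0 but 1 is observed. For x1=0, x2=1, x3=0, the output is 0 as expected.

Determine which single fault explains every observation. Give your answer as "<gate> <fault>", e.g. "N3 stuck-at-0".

Fault-free values for test 1 (x1=1, x2=0, x3=1): N1=0, N2=0, N3=0, giving Y=0. Observed 1.
Test 1: faults giving observed 1 are {N2 stuck-at-1, N3 stuck-at-1}.
Test 2 (x1=0, x2=1, x3=0): fault-free N1=0, N2=1, N3=0 → 0; observed 0. Eliminates N3 stuck-at-1.
Only N2 stuck-at-1 is consistent with every test.

N2 stuck-at-1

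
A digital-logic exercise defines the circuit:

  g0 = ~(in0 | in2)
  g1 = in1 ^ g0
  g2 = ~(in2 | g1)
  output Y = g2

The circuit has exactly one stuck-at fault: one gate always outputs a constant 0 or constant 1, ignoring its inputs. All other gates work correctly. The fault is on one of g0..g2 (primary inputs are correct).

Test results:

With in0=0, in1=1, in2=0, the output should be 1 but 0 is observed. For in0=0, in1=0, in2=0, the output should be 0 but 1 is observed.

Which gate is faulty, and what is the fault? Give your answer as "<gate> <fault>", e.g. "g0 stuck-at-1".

g0 stuck-at-0

Fault-free values for test 1 (in0=0, in1=1, in2=0): g0=1, g1=0, g2=1, giving Y=1. Observed 0.
Test 1: faults giving observed 0 are {g0 stuck-at-0, g1 stuck-at-1, g2 stuck-at-0}.
Test 2 (in0=0, in1=0, in2=0): fault-free g0=1, g1=1, g2=0 → 0; observed 1. Eliminates g1 stuck-at-1, g2 stuck-at-0.
Only g0 stuck-at-0 is consistent with every test.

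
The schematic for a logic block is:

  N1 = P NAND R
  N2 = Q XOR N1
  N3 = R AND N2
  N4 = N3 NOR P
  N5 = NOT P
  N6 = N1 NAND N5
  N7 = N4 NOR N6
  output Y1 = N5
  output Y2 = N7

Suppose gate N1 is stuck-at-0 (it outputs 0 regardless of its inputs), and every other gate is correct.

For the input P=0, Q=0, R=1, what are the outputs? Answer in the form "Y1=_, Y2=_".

Y1=1, Y2=0

Propagate with N1 forced: N1=0 [stuck-at-0], N2=0, N3=0, N4=1, N5=1, N6=1, N7=0.
So the outputs are Y1=1, Y2=0. (Without the fault they would be Y1=1, Y2=1.)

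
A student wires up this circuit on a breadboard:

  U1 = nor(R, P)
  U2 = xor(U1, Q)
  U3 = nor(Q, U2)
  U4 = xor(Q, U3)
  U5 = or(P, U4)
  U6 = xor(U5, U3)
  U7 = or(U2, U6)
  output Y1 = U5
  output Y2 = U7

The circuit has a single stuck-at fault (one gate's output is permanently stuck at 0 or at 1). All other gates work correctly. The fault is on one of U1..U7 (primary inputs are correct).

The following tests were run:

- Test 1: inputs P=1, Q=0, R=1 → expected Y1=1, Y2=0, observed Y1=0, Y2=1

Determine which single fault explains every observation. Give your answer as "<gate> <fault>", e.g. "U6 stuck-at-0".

Fault-free values for test 1 (P=1, Q=0, R=1): U1=0, U2=0, U3=1, U4=1, U5=1, U6=0, U7=0, giving Y1=1, Y2=0. Observed Y1=0, Y2=1.
Test 1: faults giving observed Y1=0, Y2=1 are {U5 stuck-at-0}.
Only U5 stuck-at-0 is consistent with every test.

U5 stuck-at-0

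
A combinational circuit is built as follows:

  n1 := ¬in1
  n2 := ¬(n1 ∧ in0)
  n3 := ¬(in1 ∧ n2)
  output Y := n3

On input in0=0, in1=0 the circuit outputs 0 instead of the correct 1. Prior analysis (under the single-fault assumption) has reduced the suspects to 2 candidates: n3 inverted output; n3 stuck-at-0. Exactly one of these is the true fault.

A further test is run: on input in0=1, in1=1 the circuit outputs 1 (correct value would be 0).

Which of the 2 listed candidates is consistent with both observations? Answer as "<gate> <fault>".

Evaluate each candidate on input in0=1, in1=1:
  n3 inverted output: n1=0, n2=1, n3=1 [inverted output] → 1 — matches
  n3 stuck-at-0: n1=0, n2=1, n3=0 [stuck-at-0] → 0 — eliminated
Only n3 inverted output reproduces the observed 1.

n3 inverted output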